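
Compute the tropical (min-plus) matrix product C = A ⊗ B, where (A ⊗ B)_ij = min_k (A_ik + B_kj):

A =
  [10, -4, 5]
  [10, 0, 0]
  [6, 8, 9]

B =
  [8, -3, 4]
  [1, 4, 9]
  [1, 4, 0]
A ⊗ B =
  [-3, 0, 5]
  [1, 4, 0]
  [9, 3, 9]

Apply the min-plus product entry-by-entry:
  C[0][0] = min over k of (A[0][0] + B[0][0] = 10 + 8 = 18, A[0][1] + B[1][0] = -4 + 1 = -3, A[0][2] + B[2][0] = 5 + 1 = 6) = -3 (attained at k = 1)
  C[0][1] = min over k of (A[0][0] + B[0][1] = 10 + -3 = 7, A[0][1] + B[1][1] = -4 + 4 = 0, A[0][2] + B[2][1] = 5 + 4 = 9) = 0 (attained at k = 1)
  C[0][2] = min over k of (A[0][0] + B[0][2] = 10 + 4 = 14, A[0][1] + B[1][2] = -4 + 9 = 5, A[0][2] + B[2][2] = 5 + 0 = 5) = 5 (attained at k = 1)
  C[1][0] = min over k of (A[1][0] + B[0][0] = 10 + 8 = 18, A[1][1] + B[1][0] = 0 + 1 = 1, A[1][2] + B[2][0] = 0 + 1 = 1) = 1 (attained at k = 1)
  C[1][1] = min over k of (A[1][0] + B[0][1] = 10 + -3 = 7, A[1][1] + B[1][1] = 0 + 4 = 4, A[1][2] + B[2][1] = 0 + 4 = 4) = 4 (attained at k = 1)
  C[1][2] = min over k of (A[1][0] + B[0][2] = 10 + 4 = 14, A[1][1] + B[1][2] = 0 + 9 = 9, A[1][2] + B[2][2] = 0 + 0 = 0) = 0 (attained at k = 2)
  C[2][0] = min over k of (A[2][0] + B[0][0] = 6 + 8 = 14, A[2][1] + B[1][0] = 8 + 1 = 9, A[2][2] + B[2][0] = 9 + 1 = 10) = 9 (attained at k = 1)
  C[2][1] = min over k of (A[2][0] + B[0][1] = 6 + -3 = 3, A[2][1] + B[1][1] = 8 + 4 = 12, A[2][2] + B[2][1] = 9 + 4 = 13) = 3 (attained at k = 0)
  C[2][2] = min over k of (A[2][0] + B[0][2] = 6 + 4 = 10, A[2][1] + B[1][2] = 8 + 9 = 17, A[2][2] + B[2][2] = 9 + 0 = 9) = 9 (attained at k = 2)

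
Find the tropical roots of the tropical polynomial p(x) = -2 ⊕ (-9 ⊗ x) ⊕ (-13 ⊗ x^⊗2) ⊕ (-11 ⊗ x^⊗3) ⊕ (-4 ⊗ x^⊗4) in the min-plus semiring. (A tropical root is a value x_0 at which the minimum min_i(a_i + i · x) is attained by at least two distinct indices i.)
Roots: {-7, -2, 4, 7}

Each tropical root is a break point of the lower envelope of the lines y = a_i + i · x (there are 5 lines, with slopes 0, 1, ..., 4). Only the lines that attain the minimum somewhere contribute to roots; other lines are dominated. Here the surviving (envelope) indices are i = 4, i = 3, i = 2, i = 1, i = 0.
Intersections between consecutive envelope lines give the roots: for adjacent envelope indices i < j the intersection is x = (a_i − a_j) / (j − i). Reading off the sorted break points: {-7, -2, 4, 7}.
Verification: at each break x_0, at least two indices attain the minimum of min_i(a_i + i · x_0).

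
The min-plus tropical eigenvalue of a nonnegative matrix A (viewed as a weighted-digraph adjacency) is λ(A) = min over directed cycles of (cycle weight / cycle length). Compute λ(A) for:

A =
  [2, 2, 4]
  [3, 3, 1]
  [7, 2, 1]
λ(A) = 1

Enumerate directed cycles and compute their means (weight / length). Sample:
  cycle 0 → 0: weight = 2, length = 1, mean = 2/1 ≈ 2.000
  cycle 1 → 1: weight = 3, length = 1, mean = 3/1 ≈ 3.000
  cycle 2 → 2: weight = 1, length = 1, mean = 1/1 ≈ 1.000
  cycle 0 → 1 → 0: weight = 5, length = 2, mean = 5/2 ≈ 2.500
  cycle 0 → 2 → 0: weight = 11, length = 2, mean = 11/2 ≈ 5.500
  cycle 1 → 0 → 1: weight = 5, length = 2, mean = 5/2 ≈ 2.500
Minimum mean = 1.000, attained e.g. along the cycle 2 → 2 with weight 1 and length 1. So λ(A) = 1/1 = 1.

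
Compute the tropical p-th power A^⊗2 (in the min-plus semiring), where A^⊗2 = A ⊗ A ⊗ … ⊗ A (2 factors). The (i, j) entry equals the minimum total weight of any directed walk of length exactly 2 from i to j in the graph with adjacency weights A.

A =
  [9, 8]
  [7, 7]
A^⊗2 =
  [15, 15]
  [14, 14]

Each entry (A^⊗2)_ij equals the minimum over all length-2 walks i = v_0 → v_1 → … → v_2 = j of Σ_t A[v_t][v_{t+1}]. For example, for (i, j) = (0, 1) we minimise over 2 possible intermediate vertex sequences; the minimum is 15, attained along the walk 0 → 1 → 1.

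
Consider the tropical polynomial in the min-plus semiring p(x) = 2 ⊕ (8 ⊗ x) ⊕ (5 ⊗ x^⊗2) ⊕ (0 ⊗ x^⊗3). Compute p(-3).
p(-3) = -9

A tropical monomial a ⊗ x^⊗i evaluates to a + i · x. Evaluating each term at x = -3:
  Term 0 contributes 2 + 0 · -3 = 2
  Term 1 contributes 8 + 1 · -3 = 5
  Term 2 contributes 5 + 2 · -3 = -1
  Term 3 contributes 0 + 3 · -3 = -9
p(-3) = ⊕ of these = min[2, 5, -1, -9] = -9.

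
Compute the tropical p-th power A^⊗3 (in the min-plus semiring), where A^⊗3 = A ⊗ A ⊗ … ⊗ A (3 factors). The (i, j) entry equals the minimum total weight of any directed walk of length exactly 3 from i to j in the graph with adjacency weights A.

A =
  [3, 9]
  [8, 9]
A^⊗3 =
  [9, 15]
  [14, 20]

Each entry (A^⊗3)_ij equals the minimum over all length-3 walks i = v_0 → v_1 → … → v_3 = j of Σ_t A[v_t][v_{t+1}]. For example, for (i, j) = (0, 1) we minimise over 4 possible intermediate vertex sequences; the minimum is 15, attained along the walk 0 → 0 → 0 → 1.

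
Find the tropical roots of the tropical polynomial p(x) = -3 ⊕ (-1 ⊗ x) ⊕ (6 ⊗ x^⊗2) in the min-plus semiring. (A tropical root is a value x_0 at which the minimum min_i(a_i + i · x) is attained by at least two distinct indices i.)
Roots: {-7, -2}

Each tropical root is a break point of the lower envelope of the lines y = a_i + i · x (there are 3 lines, with slopes 0, 1, ..., 2). Only the lines that attain the minimum somewhere contribute to roots; other lines are dominated. Here the surviving (envelope) indices are i = 2, i = 1, i = 0.
Intersections between consecutive envelope lines give the roots: for adjacent envelope indices i < j the intersection is x = (a_i − a_j) / (j − i). Reading off the sorted break points: {-7, -2}.
Verification: at each break x_0, at least two indices attain the minimum of min_i(a_i + i · x_0).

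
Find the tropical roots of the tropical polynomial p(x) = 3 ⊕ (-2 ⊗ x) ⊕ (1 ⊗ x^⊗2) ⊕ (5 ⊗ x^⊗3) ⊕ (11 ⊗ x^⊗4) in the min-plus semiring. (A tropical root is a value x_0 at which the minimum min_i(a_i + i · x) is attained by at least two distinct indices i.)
Roots: {-6, -4, -3, 5}

Each tropical root is a break point of the lower envelope of the lines y = a_i + i · x (there are 5 lines, with slopes 0, 1, ..., 4). Only the lines that attain the minimum somewhere contribute to roots; other lines are dominated. Here the surviving (envelope) indices are i = 4, i = 3, i = 2, i = 1, i = 0.
Intersections between consecutive envelope lines give the roots: for adjacent envelope indices i < j the intersection is x = (a_i − a_j) / (j − i). Reading off the sorted break points: {-6, -4, -3, 5}.
Verification: at each break x_0, at least two indices attain the minimum of min_i(a_i + i · x_0).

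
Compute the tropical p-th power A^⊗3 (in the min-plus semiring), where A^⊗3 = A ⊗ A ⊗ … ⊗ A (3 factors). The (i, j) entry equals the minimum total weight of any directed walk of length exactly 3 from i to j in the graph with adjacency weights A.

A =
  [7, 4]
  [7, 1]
A^⊗3 =
  [12, 6]
  [9, 3]

Each entry (A^⊗3)_ij equals the minimum over all length-3 walks i = v_0 → v_1 → … → v_3 = j of Σ_t A[v_t][v_{t+1}]. For example, for (i, j) = (0, 1) we minimise over 4 possible intermediate vertex sequences; the minimum is 6, attained along the walk 0 → 1 → 1 → 1.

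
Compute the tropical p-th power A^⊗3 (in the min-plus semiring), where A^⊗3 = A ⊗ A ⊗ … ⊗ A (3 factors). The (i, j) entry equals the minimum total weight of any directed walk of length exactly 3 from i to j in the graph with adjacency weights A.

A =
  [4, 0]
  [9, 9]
A^⊗3 =
  [12, 8]
  [17, 13]

Each entry (A^⊗3)_ij equals the minimum over all length-3 walks i = v_0 → v_1 → … → v_3 = j of Σ_t A[v_t][v_{t+1}]. For example, for (i, j) = (0, 1) we minimise over 4 possible intermediate vertex sequences; the minimum is 8, attained along the walk 0 → 0 → 0 → 1.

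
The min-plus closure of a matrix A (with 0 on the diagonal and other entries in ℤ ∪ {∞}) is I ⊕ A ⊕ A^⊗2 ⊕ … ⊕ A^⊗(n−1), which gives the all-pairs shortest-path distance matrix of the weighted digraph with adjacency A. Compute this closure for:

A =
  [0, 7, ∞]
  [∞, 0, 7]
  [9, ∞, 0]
Closure =
  [0, 7, 14]
  [16, 0, 7]
  [9, 16, 0]

This is the Floyd-Warshall all-pairs shortest-path computation. For each intermediate vertex k = 0, 1, …, 2, update dist[i][j] ← min(dist[i][j], dist[i][k] + dist[k][j]). The final matrix gives, for each (i, j), the minimum total weight of any directed path from i to j (possibly empty when i = j).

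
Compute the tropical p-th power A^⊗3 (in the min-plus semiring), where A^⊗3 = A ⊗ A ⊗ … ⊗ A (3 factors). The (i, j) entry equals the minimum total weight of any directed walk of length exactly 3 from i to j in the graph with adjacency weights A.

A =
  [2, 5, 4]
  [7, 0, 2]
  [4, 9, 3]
A^⊗3 =
  [6, 5, 7]
  [6, 0, 2]
  [8, 9, 9]

Each entry (A^⊗3)_ij equals the minimum over all length-3 walks i = v_0 → v_1 → … → v_3 = j of Σ_t A[v_t][v_{t+1}]. For example, for (i, j) = (0, 2) we minimise over 9 possible intermediate vertex sequences; the minimum is 7, attained along the walk 0 → 1 → 1 → 2.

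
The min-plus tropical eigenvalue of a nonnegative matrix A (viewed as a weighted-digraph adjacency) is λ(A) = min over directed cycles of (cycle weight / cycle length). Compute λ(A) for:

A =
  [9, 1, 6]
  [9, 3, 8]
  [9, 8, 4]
λ(A) = 3

Enumerate directed cycles and compute their means (weight / length). Sample:
  cycle 0 → 0: weight = 9, length = 1, mean = 9/1 ≈ 9.000
  cycle 1 → 1: weight = 3, length = 1, mean = 3/1 ≈ 3.000
  cycle 2 → 2: weight = 4, length = 1, mean = 4/1 ≈ 4.000
  cycle 0 → 1 → 0: weight = 10, length = 2, mean = 10/2 ≈ 5.000
  cycle 0 → 2 → 0: weight = 15, length = 2, mean = 15/2 ≈ 7.500
  cycle 1 → 0 → 1: weight = 10, length = 2, mean = 10/2 ≈ 5.000
Minimum mean = 3.000, attained e.g. along the cycle 1 → 1 with weight 3 and length 1. So λ(A) = 3/1 = 3.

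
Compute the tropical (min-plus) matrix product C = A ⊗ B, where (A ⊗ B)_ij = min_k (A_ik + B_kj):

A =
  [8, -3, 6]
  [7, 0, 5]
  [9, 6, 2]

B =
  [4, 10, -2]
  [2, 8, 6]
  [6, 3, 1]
A ⊗ B =
  [-1, 5, 3]
  [2, 8, 5]
  [8, 5, 3]

Apply the min-plus product entry-by-entry:
  C[0][0] = min over k of (A[0][0] + B[0][0] = 8 + 4 = 12, A[0][1] + B[1][0] = -3 + 2 = -1, A[0][2] + B[2][0] = 6 + 6 = 12) = -1 (attained at k = 1)
  C[0][1] = min over k of (A[0][0] + B[0][1] = 8 + 10 = 18, A[0][1] + B[1][1] = -3 + 8 = 5, A[0][2] + B[2][1] = 6 + 3 = 9) = 5 (attained at k = 1)
  C[0][2] = min over k of (A[0][0] + B[0][2] = 8 + -2 = 6, A[0][1] + B[1][2] = -3 + 6 = 3, A[0][2] + B[2][2] = 6 + 1 = 7) = 3 (attained at k = 1)
  C[1][0] = min over k of (A[1][0] + B[0][0] = 7 + 4 = 11, A[1][1] + B[1][0] = 0 + 2 = 2, A[1][2] + B[2][0] = 5 + 6 = 11) = 2 (attained at k = 1)
  C[1][1] = min over k of (A[1][0] + B[0][1] = 7 + 10 = 17, A[1][1] + B[1][1] = 0 + 8 = 8, A[1][2] + B[2][1] = 5 + 3 = 8) = 8 (attained at k = 1)
  C[1][2] = min over k of (A[1][0] + B[0][2] = 7 + -2 = 5, A[1][1] + B[1][2] = 0 + 6 = 6, A[1][2] + B[2][2] = 5 + 1 = 6) = 5 (attained at k = 0)
  C[2][0] = min over k of (A[2][0] + B[0][0] = 9 + 4 = 13, A[2][1] + B[1][0] = 6 + 2 = 8, A[2][2] + B[2][0] = 2 + 6 = 8) = 8 (attained at k = 1)
  C[2][1] = min over k of (A[2][0] + B[0][1] = 9 + 10 = 19, A[2][1] + B[1][1] = 6 + 8 = 14, A[2][2] + B[2][1] = 2 + 3 = 5) = 5 (attained at k = 2)
  C[2][2] = min over k of (A[2][0] + B[0][2] = 9 + -2 = 7, A[2][1] + B[1][2] = 6 + 6 = 12, A[2][2] + B[2][2] = 2 + 1 = 3) = 3 (attained at k = 2)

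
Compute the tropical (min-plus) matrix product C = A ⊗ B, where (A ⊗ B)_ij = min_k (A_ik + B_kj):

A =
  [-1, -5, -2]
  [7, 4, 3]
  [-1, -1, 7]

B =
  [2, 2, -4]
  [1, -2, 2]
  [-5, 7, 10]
A ⊗ B =
  [-7, -7, -5]
  [-2, 2, 3]
  [0, -3, -5]

Apply the min-plus product entry-by-entry:
  C[0][0] = min over k of (A[0][0] + B[0][0] = -1 + 2 = 1, A[0][1] + B[1][0] = -5 + 1 = -4, A[0][2] + B[2][0] = -2 + -5 = -7) = -7 (attained at k = 2)
  C[0][1] = min over k of (A[0][0] + B[0][1] = -1 + 2 = 1, A[0][1] + B[1][1] = -5 + -2 = -7, A[0][2] + B[2][1] = -2 + 7 = 5) = -7 (attained at k = 1)
  C[0][2] = min over k of (A[0][0] + B[0][2] = -1 + -4 = -5, A[0][1] + B[1][2] = -5 + 2 = -3, A[0][2] + B[2][2] = -2 + 10 = 8) = -5 (attained at k = 0)
  C[1][0] = min over k of (A[1][0] + B[0][0] = 7 + 2 = 9, A[1][1] + B[1][0] = 4 + 1 = 5, A[1][2] + B[2][0] = 3 + -5 = -2) = -2 (attained at k = 2)
  C[1][1] = min over k of (A[1][0] + B[0][1] = 7 + 2 = 9, A[1][1] + B[1][1] = 4 + -2 = 2, A[1][2] + B[2][1] = 3 + 7 = 10) = 2 (attained at k = 1)
  C[1][2] = min over k of (A[1][0] + B[0][2] = 7 + -4 = 3, A[1][1] + B[1][2] = 4 + 2 = 6, A[1][2] + B[2][2] = 3 + 10 = 13) = 3 (attained at k = 0)
  C[2][0] = min over k of (A[2][0] + B[0][0] = -1 + 2 = 1, A[2][1] + B[1][0] = -1 + 1 = 0, A[2][2] + B[2][0] = 7 + -5 = 2) = 0 (attained at k = 1)
  C[2][1] = min over k of (A[2][0] + B[0][1] = -1 + 2 = 1, A[2][1] + B[1][1] = -1 + -2 = -3, A[2][2] + B[2][1] = 7 + 7 = 14) = -3 (attained at k = 1)
  C[2][2] = min over k of (A[2][0] + B[0][2] = -1 + -4 = -5, A[2][1] + B[1][2] = -1 + 2 = 1, A[2][2] + B[2][2] = 7 + 10 = 17) = -5 (attained at k = 0)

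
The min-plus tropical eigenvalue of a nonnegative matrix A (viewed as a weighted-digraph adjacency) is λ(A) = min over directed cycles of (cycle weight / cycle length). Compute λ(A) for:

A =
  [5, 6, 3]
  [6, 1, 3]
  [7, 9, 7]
λ(A) = 1

Enumerate directed cycles and compute their means (weight / length). Sample:
  cycle 0 → 0: weight = 5, length = 1, mean = 5/1 ≈ 5.000
  cycle 1 → 1: weight = 1, length = 1, mean = 1/1 ≈ 1.000
  cycle 2 → 2: weight = 7, length = 1, mean = 7/1 ≈ 7.000
  cycle 0 → 1 → 0: weight = 12, length = 2, mean = 12/2 ≈ 6.000
  cycle 0 → 2 → 0: weight = 10, length = 2, mean = 10/2 ≈ 5.000
  cycle 1 → 0 → 1: weight = 12, length = 2, mean = 12/2 ≈ 6.000
Minimum mean = 1.000, attained e.g. along the cycle 1 → 1 with weight 1 and length 1. So λ(A) = 1/1 = 1.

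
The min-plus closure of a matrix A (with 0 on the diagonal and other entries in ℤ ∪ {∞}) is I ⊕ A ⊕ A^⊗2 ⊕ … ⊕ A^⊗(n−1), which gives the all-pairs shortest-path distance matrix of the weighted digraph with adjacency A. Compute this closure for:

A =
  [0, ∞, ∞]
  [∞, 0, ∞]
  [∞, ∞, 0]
Closure =
  [0, ∞, ∞]
  [∞, 0, ∞]
  [∞, ∞, 0]

This is the Floyd-Warshall all-pairs shortest-path computation. For each intermediate vertex k = 0, 1, …, 2, update dist[i][j] ← min(dist[i][j], dist[i][k] + dist[k][j]). The final matrix gives, for each (i, j), the minimum total weight of any directed path from i to j (possibly empty when i = j).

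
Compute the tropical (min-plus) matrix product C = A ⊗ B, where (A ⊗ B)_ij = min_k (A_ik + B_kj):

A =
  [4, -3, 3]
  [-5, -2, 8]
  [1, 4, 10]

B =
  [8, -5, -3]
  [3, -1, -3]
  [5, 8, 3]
A ⊗ B =
  [0, -4, -6]
  [1, -10, -8]
  [7, -4, -2]

Apply the min-plus product entry-by-entry:
  C[0][0] = min over k of (A[0][0] + B[0][0] = 4 + 8 = 12, A[0][1] + B[1][0] = -3 + 3 = 0, A[0][2] + B[2][0] = 3 + 5 = 8) = 0 (attained at k = 1)
  C[0][1] = min over k of (A[0][0] + B[0][1] = 4 + -5 = -1, A[0][1] + B[1][1] = -3 + -1 = -4, A[0][2] + B[2][1] = 3 + 8 = 11) = -4 (attained at k = 1)
  C[0][2] = min over k of (A[0][0] + B[0][2] = 4 + -3 = 1, A[0][1] + B[1][2] = -3 + -3 = -6, A[0][2] + B[2][2] = 3 + 3 = 6) = -6 (attained at k = 1)
  C[1][0] = min over k of (A[1][0] + B[0][0] = -5 + 8 = 3, A[1][1] + B[1][0] = -2 + 3 = 1, A[1][2] + B[2][0] = 8 + 5 = 13) = 1 (attained at k = 1)
  C[1][1] = min over k of (A[1][0] + B[0][1] = -5 + -5 = -10, A[1][1] + B[1][1] = -2 + -1 = -3, A[1][2] + B[2][1] = 8 + 8 = 16) = -10 (attained at k = 0)
  C[1][2] = min over k of (A[1][0] + B[0][2] = -5 + -3 = -8, A[1][1] + B[1][2] = -2 + -3 = -5, A[1][2] + B[2][2] = 8 + 3 = 11) = -8 (attained at k = 0)
  C[2][0] = min over k of (A[2][0] + B[0][0] = 1 + 8 = 9, A[2][1] + B[1][0] = 4 + 3 = 7, A[2][2] + B[2][0] = 10 + 5 = 15) = 7 (attained at k = 1)
  C[2][1] = min over k of (A[2][0] + B[0][1] = 1 + -5 = -4, A[2][1] + B[1][1] = 4 + -1 = 3, A[2][2] + B[2][1] = 10 + 8 = 18) = -4 (attained at k = 0)
  C[2][2] = min over k of (A[2][0] + B[0][2] = 1 + -3 = -2, A[2][1] + B[1][2] = 4 + -3 = 1, A[2][2] + B[2][2] = 10 + 3 = 13) = -2 (attained at k = 0)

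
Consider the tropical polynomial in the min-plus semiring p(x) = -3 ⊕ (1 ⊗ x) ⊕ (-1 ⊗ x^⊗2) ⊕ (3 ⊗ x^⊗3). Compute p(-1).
p(-1) = -3

A tropical monomial a ⊗ x^⊗i evaluates to a + i · x. Evaluating each term at x = -1:
  Term 0 contributes -3 + 0 · -1 = -3
  Term 1 contributes 1 + 1 · -1 = 0
  Term 2 contributes -1 + 2 · -1 = -3
  Term 3 contributes 3 + 3 · -1 = 0
p(-1) = ⊕ of these = min[-3, 0, -3, 0] = -3.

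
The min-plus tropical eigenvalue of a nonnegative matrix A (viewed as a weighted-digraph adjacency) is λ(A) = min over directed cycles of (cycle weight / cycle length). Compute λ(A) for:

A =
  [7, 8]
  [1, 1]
λ(A) = 1

Enumerate directed cycles and compute their means (weight / length). Sample:
  cycle 0 → 0: weight = 7, length = 1, mean = 7/1 ≈ 7.000
  cycle 1 → 1: weight = 1, length = 1, mean = 1/1 ≈ 1.000
  cycle 0 → 1 → 0: weight = 9, length = 2, mean = 9/2 ≈ 4.500
  cycle 1 → 0 → 1: weight = 9, length = 2, mean = 9/2 ≈ 4.500
Minimum mean = 1.000, attained e.g. along the cycle 1 → 1 with weight 1 and length 1. So λ(A) = 1/1 = 1.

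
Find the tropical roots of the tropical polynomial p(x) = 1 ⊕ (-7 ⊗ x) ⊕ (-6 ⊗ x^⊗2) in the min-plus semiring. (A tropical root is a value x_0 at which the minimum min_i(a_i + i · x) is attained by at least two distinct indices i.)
Roots: {-1, 8}

Each tropical root is a break point of the lower envelope of the lines y = a_i + i · x (there are 3 lines, with slopes 0, 1, ..., 2). Only the lines that attain the minimum somewhere contribute to roots; other lines are dominated. Here the surviving (envelope) indices are i = 2, i = 1, i = 0.
Intersections between consecutive envelope lines give the roots: for adjacent envelope indices i < j the intersection is x = (a_i − a_j) / (j − i). Reading off the sorted break points: {-1, 8}.
Verification: at each break x_0, at least two indices attain the minimum of min_i(a_i + i · x_0).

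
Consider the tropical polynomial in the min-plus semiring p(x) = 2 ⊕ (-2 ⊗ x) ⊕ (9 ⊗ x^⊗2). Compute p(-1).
p(-1) = -3

A tropical monomial a ⊗ x^⊗i evaluates to a + i · x. Evaluating each term at x = -1:
  Term 0 contributes 2 + 0 · -1 = 2
  Term 1 contributes -2 + 1 · -1 = -3
  Term 2 contributes 9 + 2 · -1 = 7
p(-1) = ⊕ of these = min[2, -3, 7] = -3.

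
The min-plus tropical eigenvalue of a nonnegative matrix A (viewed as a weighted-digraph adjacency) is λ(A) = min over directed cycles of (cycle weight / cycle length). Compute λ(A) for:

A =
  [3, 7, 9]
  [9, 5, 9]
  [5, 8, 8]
λ(A) = 3

Enumerate directed cycles and compute their means (weight / length). Sample:
  cycle 0 → 0: weight = 3, length = 1, mean = 3/1 ≈ 3.000
  cycle 1 → 1: weight = 5, length = 1, mean = 5/1 ≈ 5.000
  cycle 2 → 2: weight = 8, length = 1, mean = 8/1 ≈ 8.000
  cycle 0 → 1 → 0: weight = 16, length = 2, mean = 16/2 ≈ 8.000
  cycle 0 → 2 → 0: weight = 14, length = 2, mean = 14/2 ≈ 7.000
  cycle 1 → 0 → 1: weight = 16, length = 2, mean = 16/2 ≈ 8.000
Minimum mean = 3.000, attained e.g. along the cycle 0 → 0 with weight 3 and length 1. So λ(A) = 3/1 = 3.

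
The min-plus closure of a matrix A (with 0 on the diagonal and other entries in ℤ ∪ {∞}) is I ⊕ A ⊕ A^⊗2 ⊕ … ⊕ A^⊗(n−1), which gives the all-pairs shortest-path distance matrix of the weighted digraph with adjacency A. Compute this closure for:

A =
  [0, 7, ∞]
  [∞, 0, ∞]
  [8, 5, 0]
Closure =
  [0, 7, ∞]
  [∞, 0, ∞]
  [8, 5, 0]

This is the Floyd-Warshall all-pairs shortest-path computation. For each intermediate vertex k = 0, 1, …, 2, update dist[i][j] ← min(dist[i][j], dist[i][k] + dist[k][j]). The final matrix gives, for each (i, j), the minimum total weight of any directed path from i to j (possibly empty when i = j).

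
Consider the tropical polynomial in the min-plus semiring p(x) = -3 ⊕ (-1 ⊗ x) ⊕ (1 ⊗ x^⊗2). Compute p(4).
p(4) = -3

A tropical monomial a ⊗ x^⊗i evaluates to a + i · x. Evaluating each term at x = 4:
  Term 0 contributes -3 + 0 · 4 = -3
  Term 1 contributes -1 + 1 · 4 = 3
  Term 2 contributes 1 + 2 · 4 = 9
p(4) = ⊕ of these = min[-3, 3, 9] = -3.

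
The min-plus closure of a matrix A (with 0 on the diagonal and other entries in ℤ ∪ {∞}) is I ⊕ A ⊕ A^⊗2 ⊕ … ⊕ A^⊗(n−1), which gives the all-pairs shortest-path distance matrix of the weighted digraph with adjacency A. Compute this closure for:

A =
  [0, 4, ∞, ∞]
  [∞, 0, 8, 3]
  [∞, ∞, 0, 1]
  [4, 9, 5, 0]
Closure =
  [0, 4, 12, 7]
  [7, 0, 8, 3]
  [5, 9, 0, 1]
  [4, 8, 5, 0]

This is the Floyd-Warshall all-pairs shortest-path computation. For each intermediate vertex k = 0, 1, …, 3, update dist[i][j] ← min(dist[i][j], dist[i][k] + dist[k][j]). The final matrix gives, for each (i, j), the minimum total weight of any directed path from i to j (possibly empty when i = j).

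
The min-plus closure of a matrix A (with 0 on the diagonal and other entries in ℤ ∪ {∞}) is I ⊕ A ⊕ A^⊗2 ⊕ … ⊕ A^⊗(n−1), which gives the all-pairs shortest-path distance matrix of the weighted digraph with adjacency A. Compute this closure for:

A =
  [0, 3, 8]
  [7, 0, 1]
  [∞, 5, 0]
Closure =
  [0, 3, 4]
  [7, 0, 1]
  [12, 5, 0]

This is the Floyd-Warshall all-pairs shortest-path computation. For each intermediate vertex k = 0, 1, …, 2, update dist[i][j] ← min(dist[i][j], dist[i][k] + dist[k][j]). The final matrix gives, for each (i, j), the minimum total weight of any directed path from i to j (possibly empty when i = j).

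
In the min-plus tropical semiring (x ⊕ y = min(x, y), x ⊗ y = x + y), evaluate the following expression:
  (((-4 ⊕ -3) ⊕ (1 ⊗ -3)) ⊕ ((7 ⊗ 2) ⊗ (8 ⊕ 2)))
(((-4 ⊕ -3) ⊕ (1 ⊗ -3)) ⊕ ((7 ⊗ 2) ⊗ (8 ⊕ 2))) = -4

Expand innermost to outermost. Recall ⊕ takes the minimum of its arguments and ⊗ takes their sum. Working out the expression (((-4 ⊕ -3) ⊕ (1 ⊗ -3)) ⊕ ((7 ⊗ 2) ⊗ (8 ⊕ 2))) gives -4.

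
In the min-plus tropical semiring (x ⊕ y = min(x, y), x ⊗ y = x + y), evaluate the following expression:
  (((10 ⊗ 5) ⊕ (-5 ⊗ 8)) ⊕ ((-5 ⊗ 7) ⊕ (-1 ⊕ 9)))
(((10 ⊗ 5) ⊕ (-5 ⊗ 8)) ⊕ ((-5 ⊗ 7) ⊕ (-1 ⊕ 9))) = -1

Expand innermost to outermost. Recall ⊕ takes the minimum of its arguments and ⊗ takes their sum. Working out the expression (((10 ⊗ 5) ⊕ (-5 ⊗ 8)) ⊕ ((-5 ⊗ 7) ⊕ (-1 ⊕ 9))) gives -1.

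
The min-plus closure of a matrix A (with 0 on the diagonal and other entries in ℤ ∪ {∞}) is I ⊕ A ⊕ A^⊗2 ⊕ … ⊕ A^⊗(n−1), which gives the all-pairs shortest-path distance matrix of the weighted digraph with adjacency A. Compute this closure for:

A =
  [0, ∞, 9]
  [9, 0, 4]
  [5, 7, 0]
Closure =
  [0, 16, 9]
  [9, 0, 4]
  [5, 7, 0]

This is the Floyd-Warshall all-pairs shortest-path computation. For each intermediate vertex k = 0, 1, …, 2, update dist[i][j] ← min(dist[i][j], dist[i][k] + dist[k][j]). The final matrix gives, for each (i, j), the minimum total weight of any directed path from i to j (possibly empty when i = j).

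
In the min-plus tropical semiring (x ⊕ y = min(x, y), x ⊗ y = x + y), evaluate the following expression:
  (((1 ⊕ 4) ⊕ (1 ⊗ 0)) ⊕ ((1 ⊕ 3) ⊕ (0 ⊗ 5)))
(((1 ⊕ 4) ⊕ (1 ⊗ 0)) ⊕ ((1 ⊕ 3) ⊕ (0 ⊗ 5))) = 1

Expand innermost to outermost. Recall ⊕ takes the minimum of its arguments and ⊗ takes their sum. Working out the expression (((1 ⊕ 4) ⊕ (1 ⊗ 0)) ⊕ ((1 ⊕ 3) ⊕ (0 ⊗ 5))) gives 1.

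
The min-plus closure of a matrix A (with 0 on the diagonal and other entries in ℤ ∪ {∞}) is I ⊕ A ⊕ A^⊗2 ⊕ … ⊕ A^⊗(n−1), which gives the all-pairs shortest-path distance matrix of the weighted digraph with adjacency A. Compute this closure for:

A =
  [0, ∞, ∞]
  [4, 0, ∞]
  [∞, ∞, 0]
Closure =
  [0, ∞, ∞]
  [4, 0, ∞]
  [∞, ∞, 0]

This is the Floyd-Warshall all-pairs shortest-path computation. For each intermediate vertex k = 0, 1, …, 2, update dist[i][j] ← min(dist[i][j], dist[i][k] + dist[k][j]). The final matrix gives, for each (i, j), the minimum total weight of any directed path from i to j (possibly empty when i = j).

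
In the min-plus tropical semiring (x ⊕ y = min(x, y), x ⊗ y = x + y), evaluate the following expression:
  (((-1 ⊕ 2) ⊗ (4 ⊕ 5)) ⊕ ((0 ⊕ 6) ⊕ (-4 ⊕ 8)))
(((-1 ⊕ 2) ⊗ (4 ⊕ 5)) ⊕ ((0 ⊕ 6) ⊕ (-4 ⊕ 8))) = -4

Expand innermost to outermost. Recall ⊕ takes the minimum of its arguments and ⊗ takes their sum. Working out the expression (((-1 ⊕ 2) ⊗ (4 ⊕ 5)) ⊕ ((0 ⊕ 6) ⊕ (-4 ⊕ 8))) gives -4.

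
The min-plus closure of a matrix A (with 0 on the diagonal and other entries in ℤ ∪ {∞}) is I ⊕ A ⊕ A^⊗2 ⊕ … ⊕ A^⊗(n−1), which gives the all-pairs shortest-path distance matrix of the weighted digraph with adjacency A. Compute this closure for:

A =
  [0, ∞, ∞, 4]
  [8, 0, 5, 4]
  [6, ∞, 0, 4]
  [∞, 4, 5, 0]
Closure =
  [0, 8, 9, 4]
  [8, 0, 5, 4]
  [6, 8, 0, 4]
  [11, 4, 5, 0]

This is the Floyd-Warshall all-pairs shortest-path computation. For each intermediate vertex k = 0, 1, …, 3, update dist[i][j] ← min(dist[i][j], dist[i][k] + dist[k][j]). The final matrix gives, for each (i, j), the minimum total weight of any directed path from i to j (possibly empty when i = j).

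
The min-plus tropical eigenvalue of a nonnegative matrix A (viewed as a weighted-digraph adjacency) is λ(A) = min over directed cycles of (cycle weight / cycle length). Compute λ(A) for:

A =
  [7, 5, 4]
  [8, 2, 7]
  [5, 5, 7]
λ(A) = 2

Enumerate directed cycles and compute their means (weight / length). Sample:
  cycle 0 → 0: weight = 7, length = 1, mean = 7/1 ≈ 7.000
  cycle 1 → 1: weight = 2, length = 1, mean = 2/1 ≈ 2.000
  cycle 2 → 2: weight = 7, length = 1, mean = 7/1 ≈ 7.000
  cycle 0 → 1 → 0: weight = 13, length = 2, mean = 13/2 ≈ 6.500
  cycle 0 → 2 → 0: weight = 9, length = 2, mean = 9/2 ≈ 4.500
  cycle 1 → 0 → 1: weight = 13, length = 2, mean = 13/2 ≈ 6.500
Minimum mean = 2.000, attained e.g. along the cycle 1 → 1 with weight 2 and length 1. So λ(A) = 2/1 = 2.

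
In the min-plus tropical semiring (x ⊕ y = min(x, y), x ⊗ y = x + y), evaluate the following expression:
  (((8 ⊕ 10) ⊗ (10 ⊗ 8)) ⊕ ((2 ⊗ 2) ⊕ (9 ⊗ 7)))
(((8 ⊕ 10) ⊗ (10 ⊗ 8)) ⊕ ((2 ⊗ 2) ⊕ (9 ⊗ 7))) = 4

Expand innermost to outermost. Recall ⊕ takes the minimum of its arguments and ⊗ takes their sum. Working out the expression (((8 ⊕ 10) ⊗ (10 ⊗ 8)) ⊕ ((2 ⊗ 2) ⊕ (9 ⊗ 7))) gives 4.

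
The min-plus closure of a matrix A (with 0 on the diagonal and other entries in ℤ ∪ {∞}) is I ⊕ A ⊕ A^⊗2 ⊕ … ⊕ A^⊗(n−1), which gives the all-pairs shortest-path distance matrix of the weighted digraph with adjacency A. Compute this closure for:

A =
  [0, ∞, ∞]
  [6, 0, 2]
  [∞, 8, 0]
Closure =
  [0, ∞, ∞]
  [6, 0, 2]
  [14, 8, 0]

This is the Floyd-Warshall all-pairs shortest-path computation. For each intermediate vertex k = 0, 1, …, 2, update dist[i][j] ← min(dist[i][j], dist[i][k] + dist[k][j]). The final matrix gives, for each (i, j), the minimum total weight of any directed path from i to j (possibly empty when i = j).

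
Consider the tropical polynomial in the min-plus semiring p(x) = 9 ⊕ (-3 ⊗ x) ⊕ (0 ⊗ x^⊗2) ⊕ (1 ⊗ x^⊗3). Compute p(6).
p(6) = 3

A tropical monomial a ⊗ x^⊗i evaluates to a + i · x. Evaluating each term at x = 6:
  Term 0 contributes 9 + 0 · 6 = 9
  Term 1 contributes -3 + 1 · 6 = 3
  Term 2 contributes 0 + 2 · 6 = 12
  Term 3 contributes 1 + 3 · 6 = 19
p(6) = ⊕ of these = min[9, 3, 12, 19] = 3.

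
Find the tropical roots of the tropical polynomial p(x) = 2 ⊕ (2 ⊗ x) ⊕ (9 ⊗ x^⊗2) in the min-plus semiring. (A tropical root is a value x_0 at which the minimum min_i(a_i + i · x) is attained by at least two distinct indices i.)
Roots: {-7, 0}

Each tropical root is a break point of the lower envelope of the lines y = a_i + i · x (there are 3 lines, with slopes 0, 1, ..., 2). Only the lines that attain the minimum somewhere contribute to roots; other lines are dominated. Here the surviving (envelope) indices are i = 2, i = 1, i = 0.
Intersections between consecutive envelope lines give the roots: for adjacent envelope indices i < j the intersection is x = (a_i − a_j) / (j − i). Reading off the sorted break points: {-7, 0}.
Verification: at each break x_0, at least two indices attain the minimum of min_i(a_i + i · x_0).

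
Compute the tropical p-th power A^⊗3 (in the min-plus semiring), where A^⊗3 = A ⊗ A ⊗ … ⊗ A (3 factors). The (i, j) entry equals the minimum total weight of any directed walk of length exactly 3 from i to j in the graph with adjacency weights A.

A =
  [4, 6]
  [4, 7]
A^⊗3 =
  [12, 14]
  [12, 14]

Each entry (A^⊗3)_ij equals the minimum over all length-3 walks i = v_0 → v_1 → … → v_3 = j of Σ_t A[v_t][v_{t+1}]. For example, for (i, j) = (0, 1) we minimise over 4 possible intermediate vertex sequences; the minimum is 14, attained along the walk 0 → 0 → 0 → 1.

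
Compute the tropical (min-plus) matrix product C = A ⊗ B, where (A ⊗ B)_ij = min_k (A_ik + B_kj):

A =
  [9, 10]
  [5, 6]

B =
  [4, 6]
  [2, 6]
A ⊗ B =
  [12, 15]
  [8, 11]

Apply the min-plus product entry-by-entry:
  C[0][0] = min over k of (A[0][0] + B[0][0] = 9 + 4 = 13, A[0][1] + B[1][0] = 10 + 2 = 12) = 12 (attained at k = 1)
  C[0][1] = min over k of (A[0][0] + B[0][1] = 9 + 6 = 15, A[0][1] + B[1][1] = 10 + 6 = 16) = 15 (attained at k = 0)
  C[1][0] = min over k of (A[1][0] + B[0][0] = 5 + 4 = 9, A[1][1] + B[1][0] = 6 + 2 = 8) = 8 (attained at k = 1)
  C[1][1] = min over k of (A[1][0] + B[0][1] = 5 + 6 = 11, A[1][1] + B[1][1] = 6 + 6 = 12) = 11 (attained at k = 0)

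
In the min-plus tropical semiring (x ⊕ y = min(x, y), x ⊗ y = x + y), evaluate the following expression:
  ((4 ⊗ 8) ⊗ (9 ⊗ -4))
((4 ⊗ 8) ⊗ (9 ⊗ -4)) = 17

Expand innermost to outermost. Recall ⊕ takes the minimum of its arguments and ⊗ takes their sum. Working out the expression ((4 ⊗ 8) ⊗ (9 ⊗ -4)) gives 17.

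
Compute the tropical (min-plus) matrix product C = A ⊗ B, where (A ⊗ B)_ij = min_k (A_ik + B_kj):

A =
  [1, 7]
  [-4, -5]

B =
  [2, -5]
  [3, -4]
A ⊗ B =
  [3, -4]
  [-2, -9]

Apply the min-plus product entry-by-entry:
  C[0][0] = min over k of (A[0][0] + B[0][0] = 1 + 2 = 3, A[0][1] + B[1][0] = 7 + 3 = 10) = 3 (attained at k = 0)
  C[0][1] = min over k of (A[0][0] + B[0][1] = 1 + -5 = -4, A[0][1] + B[1][1] = 7 + -4 = 3) = -4 (attained at k = 0)
  C[1][0] = min over k of (A[1][0] + B[0][0] = -4 + 2 = -2, A[1][1] + B[1][0] = -5 + 3 = -2) = -2 (attained at k = 0)
  C[1][1] = min over k of (A[1][0] + B[0][1] = -4 + -5 = -9, A[1][1] + B[1][1] = -5 + -4 = -9) = -9 (attained at k = 0)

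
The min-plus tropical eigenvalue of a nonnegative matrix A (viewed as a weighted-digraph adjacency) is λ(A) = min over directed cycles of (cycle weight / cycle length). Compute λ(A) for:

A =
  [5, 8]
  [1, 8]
λ(A) = 9/2

Enumerate directed cycles and compute their means (weight / length). Sample:
  cycle 0 → 0: weight = 5, length = 1, mean = 5/1 ≈ 5.000
  cycle 1 → 1: weight = 8, length = 1, mean = 8/1 ≈ 8.000
  cycle 0 → 1 → 0: weight = 9, length = 2, mean = 9/2 ≈ 4.500
  cycle 1 → 0 → 1: weight = 9, length = 2, mean = 9/2 ≈ 4.500
Minimum mean = 4.500, attained e.g. along the cycle 0 → 1 → 0 with weight 9 and length 2. So λ(A) = 9/2 = 9/2.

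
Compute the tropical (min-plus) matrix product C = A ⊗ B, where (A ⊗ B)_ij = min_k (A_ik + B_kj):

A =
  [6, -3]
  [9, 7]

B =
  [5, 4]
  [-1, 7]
A ⊗ B =
  [-4, 4]
  [6, 13]

Apply the min-plus product entry-by-entry:
  C[0][0] = min over k of (A[0][0] + B[0][0] = 6 + 5 = 11, A[0][1] + B[1][0] = -3 + -1 = -4) = -4 (attained at k = 1)
  C[0][1] = min over k of (A[0][0] + B[0][1] = 6 + 4 = 10, A[0][1] + B[1][1] = -3 + 7 = 4) = 4 (attained at k = 1)
  C[1][0] = min over k of (A[1][0] + B[0][0] = 9 + 5 = 14, A[1][1] + B[1][0] = 7 + -1 = 6) = 6 (attained at k = 1)
  C[1][1] = min over k of (A[1][0] + B[0][1] = 9 + 4 = 13, A[1][1] + B[1][1] = 7 + 7 = 14) = 13 (attained at k = 0)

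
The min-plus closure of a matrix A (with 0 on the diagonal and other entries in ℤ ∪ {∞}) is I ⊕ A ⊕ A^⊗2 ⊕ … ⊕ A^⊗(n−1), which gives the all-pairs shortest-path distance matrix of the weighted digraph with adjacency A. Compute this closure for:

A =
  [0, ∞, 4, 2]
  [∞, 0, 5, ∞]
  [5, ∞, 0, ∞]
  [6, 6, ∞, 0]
Closure =
  [0, 8, 4, 2]
  [10, 0, 5, 12]
  [5, 13, 0, 7]
  [6, 6, 10, 0]

This is the Floyd-Warshall all-pairs shortest-path computation. For each intermediate vertex k = 0, 1, …, 3, update dist[i][j] ← min(dist[i][j], dist[i][k] + dist[k][j]). The final matrix gives, for each (i, j), the minimum total weight of any directed path from i to j (possibly empty when i = j).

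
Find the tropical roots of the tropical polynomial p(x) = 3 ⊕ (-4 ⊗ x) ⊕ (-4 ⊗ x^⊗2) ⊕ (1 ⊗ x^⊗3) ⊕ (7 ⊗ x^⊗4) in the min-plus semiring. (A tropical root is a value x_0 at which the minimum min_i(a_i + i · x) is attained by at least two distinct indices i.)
Roots: {-6, -5, 0, 7}

Each tropical root is a break point of the lower envelope of the lines y = a_i + i · x (there are 5 lines, with slopes 0, 1, ..., 4). Only the lines that attain the minimum somewhere contribute to roots; other lines are dominated. Here the surviving (envelope) indices are i = 4, i = 3, i = 2, i = 1, i = 0.
Intersections between consecutive envelope lines give the roots: for adjacent envelope indices i < j the intersection is x = (a_i − a_j) / (j − i). Reading off the sorted break points: {-6, -5, 0, 7}.
Verification: at each break x_0, at least two indices attain the minimum of min_i(a_i + i · x_0).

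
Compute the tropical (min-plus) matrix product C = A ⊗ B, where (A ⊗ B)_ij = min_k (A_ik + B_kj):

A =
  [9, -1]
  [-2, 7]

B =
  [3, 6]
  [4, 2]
A ⊗ B =
  [3, 1]
  [1, 4]

Apply the min-plus product entry-by-entry:
  C[0][0] = min over k of (A[0][0] + B[0][0] = 9 + 3 = 12, A[0][1] + B[1][0] = -1 + 4 = 3) = 3 (attained at k = 1)
  C[0][1] = min over k of (A[0][0] + B[0][1] = 9 + 6 = 15, A[0][1] + B[1][1] = -1 + 2 = 1) = 1 (attained at k = 1)
  C[1][0] = min over k of (A[1][0] + B[0][0] = -2 + 3 = 1, A[1][1] + B[1][0] = 7 + 4 = 11) = 1 (attained at k = 0)
  C[1][1] = min over k of (A[1][0] + B[0][1] = -2 + 6 = 4, A[1][1] + B[1][1] = 7 + 2 = 9) = 4 (attained at k = 0)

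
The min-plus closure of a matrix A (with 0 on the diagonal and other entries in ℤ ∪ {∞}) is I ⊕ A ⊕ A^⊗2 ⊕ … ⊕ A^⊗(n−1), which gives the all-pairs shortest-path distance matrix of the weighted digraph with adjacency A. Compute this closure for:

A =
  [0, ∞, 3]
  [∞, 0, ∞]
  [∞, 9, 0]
Closure =
  [0, 12, 3]
  [∞, 0, ∞]
  [∞, 9, 0]

This is the Floyd-Warshall all-pairs shortest-path computation. For each intermediate vertex k = 0, 1, …, 2, update dist[i][j] ← min(dist[i][j], dist[i][k] + dist[k][j]). The final matrix gives, for each (i, j), the minimum total weight of any directed path from i to j (possibly empty when i = j).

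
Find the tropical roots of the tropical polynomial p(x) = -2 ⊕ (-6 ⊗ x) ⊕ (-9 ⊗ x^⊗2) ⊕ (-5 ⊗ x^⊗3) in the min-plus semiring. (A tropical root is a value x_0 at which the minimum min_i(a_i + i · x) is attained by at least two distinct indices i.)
Roots: {-4, 3, 4}

Each tropical root is a break point of the lower envelope of the lines y = a_i + i · x (there are 4 lines, with slopes 0, 1, ..., 3). Only the lines that attain the minimum somewhere contribute to roots; other lines are dominated. Here the surviving (envelope) indices are i = 3, i = 2, i = 1, i = 0.
Intersections between consecutive envelope lines give the roots: for adjacent envelope indices i < j the intersection is x = (a_i − a_j) / (j − i). Reading off the sorted break points: {-4, 3, 4}.
Verification: at each break x_0, at least two indices attain the minimum of min_i(a_i + i · x_0).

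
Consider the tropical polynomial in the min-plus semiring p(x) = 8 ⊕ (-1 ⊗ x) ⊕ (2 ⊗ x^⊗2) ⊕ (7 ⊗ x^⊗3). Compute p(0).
p(0) = -1

A tropical monomial a ⊗ x^⊗i evaluates to a + i · x. Evaluating each term at x = 0:
  Term 0 contributes 8 + 0 · 0 = 8
  Term 1 contributes -1 + 1 · 0 = -1
  Term 2 contributes 2 + 2 · 0 = 2
  Term 3 contributes 7 + 3 · 0 = 7
p(0) = ⊕ of these = min[8, -1, 2, 7] = -1.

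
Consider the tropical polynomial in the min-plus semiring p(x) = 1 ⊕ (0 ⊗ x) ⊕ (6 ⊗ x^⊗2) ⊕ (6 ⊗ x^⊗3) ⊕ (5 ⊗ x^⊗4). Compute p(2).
p(2) = 1

A tropical monomial a ⊗ x^⊗i evaluates to a + i · x. Evaluating each term at x = 2:
  Term 0 contributes 1 + 0 · 2 = 1
  Term 1 contributes 0 + 1 · 2 = 2
  Term 2 contributes 6 + 2 · 2 = 10
  Term 3 contributes 6 + 3 · 2 = 12
  Term 4 contributes 5 + 4 · 2 = 13
p(2) = ⊕ of these = min[1, 2, 10, 12, 13] = 1.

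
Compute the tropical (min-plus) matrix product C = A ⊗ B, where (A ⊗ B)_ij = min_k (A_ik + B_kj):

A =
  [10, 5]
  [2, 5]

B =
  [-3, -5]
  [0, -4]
A ⊗ B =
  [5, 1]
  [-1, -3]

Apply the min-plus product entry-by-entry:
  C[0][0] = min over k of (A[0][0] + B[0][0] = 10 + -3 = 7, A[0][1] + B[1][0] = 5 + 0 = 5) = 5 (attained at k = 1)
  C[0][1] = min over k of (A[0][0] + B[0][1] = 10 + -5 = 5, A[0][1] + B[1][1] = 5 + -4 = 1) = 1 (attained at k = 1)
  C[1][0] = min over k of (A[1][0] + B[0][0] = 2 + -3 = -1, A[1][1] + B[1][0] = 5 + 0 = 5) = -1 (attained at k = 0)
  C[1][1] = min over k of (A[1][0] + B[0][1] = 2 + -5 = -3, A[1][1] + B[1][1] = 5 + -4 = 1) = -3 (attained at k = 0)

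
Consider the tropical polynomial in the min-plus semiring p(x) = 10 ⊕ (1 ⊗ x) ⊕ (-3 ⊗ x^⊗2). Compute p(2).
p(2) = 1

A tropical monomial a ⊗ x^⊗i evaluates to a + i · x. Evaluating each term at x = 2:
  Term 0 contributes 10 + 0 · 2 = 10
  Term 1 contributes 1 + 1 · 2 = 3
  Term 2 contributes -3 + 2 · 2 = 1
p(2) = ⊕ of these = min[10, 3, 1] = 1.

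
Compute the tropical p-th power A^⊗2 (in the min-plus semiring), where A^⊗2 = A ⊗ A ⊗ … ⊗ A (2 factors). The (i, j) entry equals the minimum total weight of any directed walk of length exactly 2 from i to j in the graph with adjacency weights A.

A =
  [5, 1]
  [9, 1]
A^⊗2 =
  [10, 2]
  [10, 2]

Each entry (A^⊗2)_ij equals the minimum over all length-2 walks i = v_0 → v_1 → … → v_2 = j of Σ_t A[v_t][v_{t+1}]. For example, for (i, j) = (0, 1) we minimise over 2 possible intermediate vertex sequences; the minimum is 2, attained along the walk 0 → 1 → 1.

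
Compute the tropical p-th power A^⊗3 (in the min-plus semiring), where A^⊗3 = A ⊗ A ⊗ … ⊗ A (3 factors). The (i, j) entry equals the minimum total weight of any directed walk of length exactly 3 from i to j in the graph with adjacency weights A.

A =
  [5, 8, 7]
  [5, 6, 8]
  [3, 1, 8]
A^⊗3 =
  [13, 13, 16]
  [14, 13, 17]
  [11, 10, 13]

Each entry (A^⊗3)_ij equals the minimum over all length-3 walks i = v_0 → v_1 → … → v_3 = j of Σ_t A[v_t][v_{t+1}]. For example, for (i, j) = (0, 2) we minimise over 9 possible intermediate vertex sequences; the minimum is 16, attained along the walk 0 → 2 → 1 → 2.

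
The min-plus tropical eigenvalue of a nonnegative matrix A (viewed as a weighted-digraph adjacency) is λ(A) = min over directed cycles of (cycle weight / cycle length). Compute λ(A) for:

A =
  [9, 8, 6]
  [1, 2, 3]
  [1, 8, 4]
λ(A) = 2

Enumerate directed cycles and compute their means (weight / length). Sample:
  cycle 0 → 0: weight = 9, length = 1, mean = 9/1 ≈ 9.000
  cycle 1 → 1: weight = 2, length = 1, mean = 2/1 ≈ 2.000
  cycle 2 → 2: weight = 4, length = 1, mean = 4/1 ≈ 4.000
  cycle 0 → 1 → 0: weight = 9, length = 2, mean = 9/2 ≈ 4.500
  cycle 0 → 2 → 0: weight = 7, length = 2, mean = 7/2 ≈ 3.500
  cycle 1 → 0 → 1: weight = 9, length = 2, mean = 9/2 ≈ 4.500
Minimum mean = 2.000, attained e.g. along the cycle 1 → 1 with weight 2 and length 1. So λ(A) = 2/1 = 2.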